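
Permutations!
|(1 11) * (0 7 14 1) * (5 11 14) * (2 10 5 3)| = 14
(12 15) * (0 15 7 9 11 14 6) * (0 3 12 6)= [15, 1, 2, 12, 4, 5, 3, 9, 8, 11, 10, 14, 7, 13, 0, 6]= (0 15 6 3 12 7 9 11 14)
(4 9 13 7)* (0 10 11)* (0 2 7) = (0 10 11 2 7 4 9 13) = [10, 1, 7, 3, 9, 5, 6, 4, 8, 13, 11, 2, 12, 0]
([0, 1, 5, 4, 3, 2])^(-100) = (5)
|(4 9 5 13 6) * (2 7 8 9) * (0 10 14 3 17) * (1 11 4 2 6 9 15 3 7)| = |(0 10 14 7 8 15 3 17)(1 11 4 6 2)(5 13 9)| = 120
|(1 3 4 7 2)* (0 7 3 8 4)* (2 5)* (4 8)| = 7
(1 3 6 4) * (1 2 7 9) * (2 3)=(1 2 7 9)(3 6 4)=[0, 2, 7, 6, 3, 5, 4, 9, 8, 1]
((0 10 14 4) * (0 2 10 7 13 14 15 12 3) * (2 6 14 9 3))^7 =((0 7 13 9 3)(2 10 15 12)(4 6 14))^7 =(0 13 3 7 9)(2 12 15 10)(4 6 14)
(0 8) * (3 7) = (0 8)(3 7) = [8, 1, 2, 7, 4, 5, 6, 3, 0]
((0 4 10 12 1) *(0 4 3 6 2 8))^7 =(0 6 8 3 2)(1 12 10 4)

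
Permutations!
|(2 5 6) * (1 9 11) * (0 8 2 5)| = 6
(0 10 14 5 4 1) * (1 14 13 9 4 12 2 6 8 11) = (0 10 13 9 4 14 5 12 2 6 8 11 1) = [10, 0, 6, 3, 14, 12, 8, 7, 11, 4, 13, 1, 2, 9, 5]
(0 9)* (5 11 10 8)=[9, 1, 2, 3, 4, 11, 6, 7, 5, 0, 8, 10]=(0 9)(5 11 10 8)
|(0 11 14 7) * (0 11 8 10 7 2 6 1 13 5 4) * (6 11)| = 9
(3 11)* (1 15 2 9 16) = (1 15 2 9 16)(3 11) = [0, 15, 9, 11, 4, 5, 6, 7, 8, 16, 10, 3, 12, 13, 14, 2, 1]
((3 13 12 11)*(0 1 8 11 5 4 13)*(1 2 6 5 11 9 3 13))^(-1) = ((0 2 6 5 4 1 8 9 3)(11 13 12))^(-1) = (0 3 9 8 1 4 5 6 2)(11 12 13)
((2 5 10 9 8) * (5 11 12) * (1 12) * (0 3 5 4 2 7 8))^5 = ((0 3 5 10 9)(1 12 4 2 11)(7 8))^5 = (12)(7 8)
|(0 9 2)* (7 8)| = |(0 9 2)(7 8)| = 6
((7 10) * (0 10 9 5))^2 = (0 7 5 10 9)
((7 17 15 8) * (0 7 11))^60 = ((0 7 17 15 8 11))^60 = (17)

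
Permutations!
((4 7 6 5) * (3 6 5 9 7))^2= (3 9 5)(4 6 7)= ((3 6 9 7 5 4))^2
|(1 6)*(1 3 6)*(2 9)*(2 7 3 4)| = 6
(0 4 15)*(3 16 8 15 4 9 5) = (0 9 5 3 16 8 15) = [9, 1, 2, 16, 4, 3, 6, 7, 15, 5, 10, 11, 12, 13, 14, 0, 8]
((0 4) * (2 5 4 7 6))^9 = ((0 7 6 2 5 4))^9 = (0 2)(4 6)(5 7)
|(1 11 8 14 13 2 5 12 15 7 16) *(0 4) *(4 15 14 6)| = 45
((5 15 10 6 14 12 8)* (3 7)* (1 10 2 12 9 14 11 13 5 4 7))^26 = ((1 10 6 11 13 5 15 2 12 8 4 7 3)(9 14))^26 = (15)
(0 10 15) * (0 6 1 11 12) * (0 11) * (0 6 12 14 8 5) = (0 10 15 12 11 14 8 5)(1 6) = [10, 6, 2, 3, 4, 0, 1, 7, 5, 9, 15, 14, 11, 13, 8, 12]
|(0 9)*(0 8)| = 3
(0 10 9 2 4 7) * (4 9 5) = (0 10 5 4 7)(2 9) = [10, 1, 9, 3, 7, 4, 6, 0, 8, 2, 5]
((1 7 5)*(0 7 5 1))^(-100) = ((0 7 1 5))^(-100) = (7)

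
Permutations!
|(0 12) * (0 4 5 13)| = 5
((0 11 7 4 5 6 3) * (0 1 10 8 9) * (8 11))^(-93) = (1 7 6 10 4 3 11 5)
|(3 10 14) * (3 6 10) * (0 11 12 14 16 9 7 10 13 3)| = |(0 11 12 14 6 13 3)(7 10 16 9)| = 28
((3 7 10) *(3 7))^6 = ((7 10))^6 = (10)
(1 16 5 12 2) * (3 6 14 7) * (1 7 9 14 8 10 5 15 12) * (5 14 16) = (1 5)(2 7 3 6 8 10 14 9 16 15 12) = [0, 5, 7, 6, 4, 1, 8, 3, 10, 16, 14, 11, 2, 13, 9, 12, 15]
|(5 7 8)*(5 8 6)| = |(8)(5 7 6)| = 3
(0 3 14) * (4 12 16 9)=(0 3 14)(4 12 16 9)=[3, 1, 2, 14, 12, 5, 6, 7, 8, 4, 10, 11, 16, 13, 0, 15, 9]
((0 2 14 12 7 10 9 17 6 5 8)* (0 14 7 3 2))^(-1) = ((2 7 10 9 17 6 5 8 14 12 3))^(-1) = (2 3 12 14 8 5 6 17 9 10 7)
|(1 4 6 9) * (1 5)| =|(1 4 6 9 5)| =5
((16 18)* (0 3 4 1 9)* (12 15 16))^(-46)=((0 3 4 1 9)(12 15 16 18))^(-46)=(0 9 1 4 3)(12 16)(15 18)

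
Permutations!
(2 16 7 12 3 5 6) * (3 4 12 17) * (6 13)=[0, 1, 16, 5, 12, 13, 2, 17, 8, 9, 10, 11, 4, 6, 14, 15, 7, 3]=(2 16 7 17 3 5 13 6)(4 12)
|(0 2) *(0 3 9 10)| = |(0 2 3 9 10)| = 5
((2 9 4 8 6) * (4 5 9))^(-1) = ((2 4 8 6)(5 9))^(-1) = (2 6 8 4)(5 9)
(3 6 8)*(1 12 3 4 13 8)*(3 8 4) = (1 12 8 3 6)(4 13) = [0, 12, 2, 6, 13, 5, 1, 7, 3, 9, 10, 11, 8, 4]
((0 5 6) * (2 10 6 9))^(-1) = (0 6 10 2 9 5)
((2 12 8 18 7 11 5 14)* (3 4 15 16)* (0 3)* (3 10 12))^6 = ((0 10 12 8 18 7 11 5 14 2 3 4 15 16))^6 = (0 11 15 18 3 12 14)(2 10 5 16 7 4 8)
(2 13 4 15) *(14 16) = [0, 1, 13, 3, 15, 5, 6, 7, 8, 9, 10, 11, 12, 4, 16, 2, 14] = (2 13 4 15)(14 16)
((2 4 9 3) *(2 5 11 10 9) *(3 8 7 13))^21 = (2 4)(3 8 11 13 9 5 7 10)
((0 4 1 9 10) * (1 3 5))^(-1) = ((0 4 3 5 1 9 10))^(-1) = (0 10 9 1 5 3 4)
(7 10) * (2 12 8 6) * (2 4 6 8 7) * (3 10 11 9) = (2 12 7 11 9 3 10)(4 6) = [0, 1, 12, 10, 6, 5, 4, 11, 8, 3, 2, 9, 7]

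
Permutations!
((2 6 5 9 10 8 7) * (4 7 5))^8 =(10)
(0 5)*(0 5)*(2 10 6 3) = (2 10 6 3) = [0, 1, 10, 2, 4, 5, 3, 7, 8, 9, 6]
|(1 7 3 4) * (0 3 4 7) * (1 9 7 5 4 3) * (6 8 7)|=|(0 1)(3 5 4 9 6 8 7)|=14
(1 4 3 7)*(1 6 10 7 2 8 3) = (1 4)(2 8 3)(6 10 7) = [0, 4, 8, 2, 1, 5, 10, 6, 3, 9, 7]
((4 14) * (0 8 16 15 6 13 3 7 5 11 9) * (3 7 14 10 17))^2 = ((0 8 16 15 6 13 7 5 11 9)(3 14 4 10 17))^2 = (0 16 6 7 11)(3 4 17 14 10)(5 9 8 15 13)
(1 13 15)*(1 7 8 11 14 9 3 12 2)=[0, 13, 1, 12, 4, 5, 6, 8, 11, 3, 10, 14, 2, 15, 9, 7]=(1 13 15 7 8 11 14 9 3 12 2)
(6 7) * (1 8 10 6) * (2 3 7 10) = (1 8 2 3 7)(6 10) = [0, 8, 3, 7, 4, 5, 10, 1, 2, 9, 6]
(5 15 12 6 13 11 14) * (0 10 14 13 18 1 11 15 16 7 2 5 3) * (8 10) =[8, 11, 5, 0, 4, 16, 18, 2, 10, 9, 14, 13, 6, 15, 3, 12, 7, 17, 1] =(0 8 10 14 3)(1 11 13 15 12 6 18)(2 5 16 7)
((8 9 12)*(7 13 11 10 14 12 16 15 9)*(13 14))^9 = ((7 14 12 8)(9 16 15)(10 13 11))^9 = (16)(7 14 12 8)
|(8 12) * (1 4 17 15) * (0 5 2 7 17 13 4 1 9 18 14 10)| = 10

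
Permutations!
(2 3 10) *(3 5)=(2 5 3 10)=[0, 1, 5, 10, 4, 3, 6, 7, 8, 9, 2]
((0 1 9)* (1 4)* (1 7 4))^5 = (0 9 1)(4 7)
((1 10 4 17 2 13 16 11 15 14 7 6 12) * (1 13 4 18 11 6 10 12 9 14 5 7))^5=((1 12 13 16 6 9 14)(2 4 17)(5 7 10 18 11 15))^5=(1 9 16 12 14 6 13)(2 17 4)(5 15 11 18 10 7)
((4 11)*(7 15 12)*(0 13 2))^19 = (0 13 2)(4 11)(7 15 12)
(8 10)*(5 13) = (5 13)(8 10) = [0, 1, 2, 3, 4, 13, 6, 7, 10, 9, 8, 11, 12, 5]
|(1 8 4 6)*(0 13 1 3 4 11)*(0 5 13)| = 15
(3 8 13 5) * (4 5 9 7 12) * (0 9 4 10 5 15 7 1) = [9, 0, 2, 8, 15, 3, 6, 12, 13, 1, 5, 11, 10, 4, 14, 7] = (0 9 1)(3 8 13 4 15 7 12 10 5)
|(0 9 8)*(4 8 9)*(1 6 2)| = 3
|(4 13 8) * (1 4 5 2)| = 6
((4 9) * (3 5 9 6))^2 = ((3 5 9 4 6))^2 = (3 9 6 5 4)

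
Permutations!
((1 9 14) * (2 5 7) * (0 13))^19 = ((0 13)(1 9 14)(2 5 7))^19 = (0 13)(1 9 14)(2 5 7)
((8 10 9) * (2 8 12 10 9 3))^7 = (2 8 9 12 10 3)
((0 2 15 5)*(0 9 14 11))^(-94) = (0 9 2 14 15 11 5)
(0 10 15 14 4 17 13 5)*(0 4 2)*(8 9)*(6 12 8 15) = (0 10 6 12 8 9 15 14 2)(4 17 13 5) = [10, 1, 0, 3, 17, 4, 12, 7, 9, 15, 6, 11, 8, 5, 2, 14, 16, 13]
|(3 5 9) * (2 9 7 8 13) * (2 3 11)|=|(2 9 11)(3 5 7 8 13)|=15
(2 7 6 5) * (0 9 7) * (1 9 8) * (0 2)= (0 8 1 9 7 6 5)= [8, 9, 2, 3, 4, 0, 5, 6, 1, 7]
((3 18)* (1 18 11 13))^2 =((1 18 3 11 13))^2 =(1 3 13 18 11)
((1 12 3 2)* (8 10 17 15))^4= (17)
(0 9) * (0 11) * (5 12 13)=[9, 1, 2, 3, 4, 12, 6, 7, 8, 11, 10, 0, 13, 5]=(0 9 11)(5 12 13)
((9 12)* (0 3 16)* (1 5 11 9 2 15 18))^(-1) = ((0 3 16)(1 5 11 9 12 2 15 18))^(-1) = (0 16 3)(1 18 15 2 12 9 11 5)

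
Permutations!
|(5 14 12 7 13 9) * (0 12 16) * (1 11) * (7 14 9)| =4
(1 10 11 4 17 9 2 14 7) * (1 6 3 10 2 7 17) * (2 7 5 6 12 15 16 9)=[0, 7, 14, 10, 1, 6, 3, 12, 8, 5, 11, 4, 15, 13, 17, 16, 9, 2]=(1 7 12 15 16 9 5 6 3 10 11 4)(2 14 17)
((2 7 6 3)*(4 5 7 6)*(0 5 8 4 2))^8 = ((0 5 7 2 6 3)(4 8))^8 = (8)(0 7 6)(2 3 5)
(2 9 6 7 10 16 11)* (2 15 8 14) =(2 9 6 7 10 16 11 15 8 14) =[0, 1, 9, 3, 4, 5, 7, 10, 14, 6, 16, 15, 12, 13, 2, 8, 11]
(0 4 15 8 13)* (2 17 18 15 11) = [4, 1, 17, 3, 11, 5, 6, 7, 13, 9, 10, 2, 12, 0, 14, 8, 16, 18, 15] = (0 4 11 2 17 18 15 8 13)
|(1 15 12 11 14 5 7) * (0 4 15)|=|(0 4 15 12 11 14 5 7 1)|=9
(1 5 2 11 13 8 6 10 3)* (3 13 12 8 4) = (1 5 2 11 12 8 6 10 13 4 3) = [0, 5, 11, 1, 3, 2, 10, 7, 6, 9, 13, 12, 8, 4]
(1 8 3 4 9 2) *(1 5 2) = (1 8 3 4 9)(2 5) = [0, 8, 5, 4, 9, 2, 6, 7, 3, 1]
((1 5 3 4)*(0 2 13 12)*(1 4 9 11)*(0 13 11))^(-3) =(0 5 2 3 11 9 1)(12 13)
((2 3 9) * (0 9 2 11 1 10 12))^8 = (0 11 10)(1 12 9)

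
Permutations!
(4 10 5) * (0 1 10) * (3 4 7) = (0 1 10 5 7 3 4) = [1, 10, 2, 4, 0, 7, 6, 3, 8, 9, 5]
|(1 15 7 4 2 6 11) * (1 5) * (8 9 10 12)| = 8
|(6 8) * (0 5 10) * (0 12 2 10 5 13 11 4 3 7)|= 6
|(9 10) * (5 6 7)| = 6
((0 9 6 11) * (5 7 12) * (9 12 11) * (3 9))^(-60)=(12)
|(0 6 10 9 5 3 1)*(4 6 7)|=9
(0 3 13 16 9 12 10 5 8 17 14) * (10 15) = (0 3 13 16 9 12 15 10 5 8 17 14) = [3, 1, 2, 13, 4, 8, 6, 7, 17, 12, 5, 11, 15, 16, 0, 10, 9, 14]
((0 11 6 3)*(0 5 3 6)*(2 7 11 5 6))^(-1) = ((0 5 3 6 2 7 11))^(-1) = (0 11 7 2 6 3 5)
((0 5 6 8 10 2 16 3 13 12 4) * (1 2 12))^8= ((0 5 6 8 10 12 4)(1 2 16 3 13))^8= (0 5 6 8 10 12 4)(1 3 2 13 16)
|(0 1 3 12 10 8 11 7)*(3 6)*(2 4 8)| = |(0 1 6 3 12 10 2 4 8 11 7)| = 11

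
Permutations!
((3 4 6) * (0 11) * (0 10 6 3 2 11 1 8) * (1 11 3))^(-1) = (0 8 1 4 3 2 6 10 11)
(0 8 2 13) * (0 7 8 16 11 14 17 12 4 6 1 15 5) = [16, 15, 13, 3, 6, 0, 1, 8, 2, 9, 10, 14, 4, 7, 17, 5, 11, 12] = (0 16 11 14 17 12 4 6 1 15 5)(2 13 7 8)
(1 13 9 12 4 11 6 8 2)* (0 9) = (0 9 12 4 11 6 8 2 1 13) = [9, 13, 1, 3, 11, 5, 8, 7, 2, 12, 10, 6, 4, 0]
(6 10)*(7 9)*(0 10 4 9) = (0 10 6 4 9 7) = [10, 1, 2, 3, 9, 5, 4, 0, 8, 7, 6]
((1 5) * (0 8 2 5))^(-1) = (0 1 5 2 8)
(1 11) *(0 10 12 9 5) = [10, 11, 2, 3, 4, 0, 6, 7, 8, 5, 12, 1, 9] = (0 10 12 9 5)(1 11)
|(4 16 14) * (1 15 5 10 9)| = |(1 15 5 10 9)(4 16 14)| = 15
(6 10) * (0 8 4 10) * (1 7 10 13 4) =(0 8 1 7 10 6)(4 13) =[8, 7, 2, 3, 13, 5, 0, 10, 1, 9, 6, 11, 12, 4]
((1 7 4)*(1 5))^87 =(1 5 4 7)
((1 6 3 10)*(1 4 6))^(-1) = ((3 10 4 6))^(-1) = (3 6 4 10)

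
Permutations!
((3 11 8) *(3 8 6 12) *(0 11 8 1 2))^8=(12)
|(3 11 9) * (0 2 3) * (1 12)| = |(0 2 3 11 9)(1 12)| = 10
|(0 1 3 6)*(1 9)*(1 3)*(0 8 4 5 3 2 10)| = |(0 9 2 10)(3 6 8 4 5)| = 20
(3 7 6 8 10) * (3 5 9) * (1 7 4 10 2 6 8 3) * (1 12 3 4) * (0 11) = (0 11)(1 7 8 2 6 4 10 5 9 12 3) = [11, 7, 6, 1, 10, 9, 4, 8, 2, 12, 5, 0, 3]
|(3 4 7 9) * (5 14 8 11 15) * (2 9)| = |(2 9 3 4 7)(5 14 8 11 15)| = 5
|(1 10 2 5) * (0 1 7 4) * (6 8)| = 14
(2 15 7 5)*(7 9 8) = [0, 1, 15, 3, 4, 2, 6, 5, 7, 8, 10, 11, 12, 13, 14, 9] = (2 15 9 8 7 5)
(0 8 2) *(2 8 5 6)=(8)(0 5 6 2)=[5, 1, 0, 3, 4, 6, 2, 7, 8]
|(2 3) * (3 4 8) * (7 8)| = |(2 4 7 8 3)| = 5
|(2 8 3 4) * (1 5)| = 4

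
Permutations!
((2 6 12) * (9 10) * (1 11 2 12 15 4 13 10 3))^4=(1 15 9 2 13)(3 6 10 11 4)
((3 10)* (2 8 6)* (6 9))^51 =((2 8 9 6)(3 10))^51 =(2 6 9 8)(3 10)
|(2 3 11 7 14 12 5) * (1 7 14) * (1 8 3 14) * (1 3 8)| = |(1 7)(2 14 12 5)(3 11)| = 4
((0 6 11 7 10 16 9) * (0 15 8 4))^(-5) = (0 16)(4 10)(6 9)(7 8)(11 15)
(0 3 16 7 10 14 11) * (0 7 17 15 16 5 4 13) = [3, 1, 2, 5, 13, 4, 6, 10, 8, 9, 14, 7, 12, 0, 11, 16, 17, 15] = (0 3 5 4 13)(7 10 14 11)(15 16 17)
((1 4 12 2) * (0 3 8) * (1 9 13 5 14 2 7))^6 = ((0 3 8)(1 4 12 7)(2 9 13 5 14))^6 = (1 12)(2 9 13 5 14)(4 7)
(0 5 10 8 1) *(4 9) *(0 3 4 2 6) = (0 5 10 8 1 3 4 9 2 6) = [5, 3, 6, 4, 9, 10, 0, 7, 1, 2, 8]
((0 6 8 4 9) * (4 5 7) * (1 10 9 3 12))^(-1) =(0 9 10 1 12 3 4 7 5 8 6)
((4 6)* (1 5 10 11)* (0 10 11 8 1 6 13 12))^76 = (0 6 8 13 5)(1 12 11 10 4)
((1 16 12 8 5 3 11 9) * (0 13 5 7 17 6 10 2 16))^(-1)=(0 1 9 11 3 5 13)(2 10 6 17 7 8 12 16)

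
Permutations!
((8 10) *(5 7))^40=(10)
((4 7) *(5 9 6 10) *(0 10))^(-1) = (0 6 9 5 10)(4 7) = ((0 10 5 9 6)(4 7))^(-1)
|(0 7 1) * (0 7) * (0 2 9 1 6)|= 6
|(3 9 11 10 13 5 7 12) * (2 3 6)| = 10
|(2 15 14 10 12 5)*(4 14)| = |(2 15 4 14 10 12 5)| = 7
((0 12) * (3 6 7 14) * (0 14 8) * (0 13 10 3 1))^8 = ((0 12 14 1)(3 6 7 8 13 10))^8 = (14)(3 7 13)(6 8 10)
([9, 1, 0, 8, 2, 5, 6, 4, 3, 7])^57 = (0 7 2 9 4)(3 8)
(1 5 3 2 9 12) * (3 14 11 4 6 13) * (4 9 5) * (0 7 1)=(0 7 1 4 6 13 3 2 5 14 11 9 12)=[7, 4, 5, 2, 6, 14, 13, 1, 8, 12, 10, 9, 0, 3, 11]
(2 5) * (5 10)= (2 10 5)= [0, 1, 10, 3, 4, 2, 6, 7, 8, 9, 5]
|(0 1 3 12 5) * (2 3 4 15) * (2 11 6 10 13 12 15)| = 12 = |(0 1 4 2 3 15 11 6 10 13 12 5)|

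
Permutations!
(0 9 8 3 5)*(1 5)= [9, 5, 2, 1, 4, 0, 6, 7, 3, 8]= (0 9 8 3 1 5)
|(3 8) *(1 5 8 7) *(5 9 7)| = 3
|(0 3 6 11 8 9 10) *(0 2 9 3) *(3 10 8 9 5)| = 8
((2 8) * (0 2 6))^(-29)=((0 2 8 6))^(-29)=(0 6 8 2)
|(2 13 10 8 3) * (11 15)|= |(2 13 10 8 3)(11 15)|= 10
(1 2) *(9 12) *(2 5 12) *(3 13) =(1 5 12 9 2)(3 13) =[0, 5, 1, 13, 4, 12, 6, 7, 8, 2, 10, 11, 9, 3]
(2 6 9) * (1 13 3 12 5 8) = [0, 13, 6, 12, 4, 8, 9, 7, 1, 2, 10, 11, 5, 3] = (1 13 3 12 5 8)(2 6 9)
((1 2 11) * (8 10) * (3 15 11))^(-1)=((1 2 3 15 11)(8 10))^(-1)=(1 11 15 3 2)(8 10)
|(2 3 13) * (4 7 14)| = 3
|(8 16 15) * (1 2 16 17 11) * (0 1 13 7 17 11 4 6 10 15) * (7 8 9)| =84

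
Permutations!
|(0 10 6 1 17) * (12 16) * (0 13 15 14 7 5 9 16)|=|(0 10 6 1 17 13 15 14 7 5 9 16 12)|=13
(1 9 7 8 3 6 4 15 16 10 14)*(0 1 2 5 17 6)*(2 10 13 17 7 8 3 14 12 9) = (0 1 2 5 7 3)(4 15 16 13 17 6)(8 14 10 12 9) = [1, 2, 5, 0, 15, 7, 4, 3, 14, 8, 12, 11, 9, 17, 10, 16, 13, 6]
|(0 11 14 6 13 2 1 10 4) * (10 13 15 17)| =24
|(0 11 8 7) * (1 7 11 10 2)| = |(0 10 2 1 7)(8 11)| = 10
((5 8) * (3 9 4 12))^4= (12)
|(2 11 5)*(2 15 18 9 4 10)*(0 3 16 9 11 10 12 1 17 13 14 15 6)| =|(0 3 16 9 4 12 1 17 13 14 15 18 11 5 6)(2 10)| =30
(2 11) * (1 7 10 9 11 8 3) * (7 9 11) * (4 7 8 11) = [0, 9, 11, 1, 7, 5, 6, 10, 3, 8, 4, 2] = (1 9 8 3)(2 11)(4 7 10)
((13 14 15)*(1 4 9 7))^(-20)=(13 14 15)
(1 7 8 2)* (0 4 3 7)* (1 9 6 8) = (0 4 3 7 1)(2 9 6 8) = [4, 0, 9, 7, 3, 5, 8, 1, 2, 6]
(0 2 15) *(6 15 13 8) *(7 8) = (0 2 13 7 8 6 15) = [2, 1, 13, 3, 4, 5, 15, 8, 6, 9, 10, 11, 12, 7, 14, 0]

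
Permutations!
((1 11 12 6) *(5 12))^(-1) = ((1 11 5 12 6))^(-1) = (1 6 12 5 11)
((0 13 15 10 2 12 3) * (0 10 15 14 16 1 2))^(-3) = (0 12 16)(1 13 3)(2 14 10)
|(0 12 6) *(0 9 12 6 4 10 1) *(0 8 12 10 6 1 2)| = 9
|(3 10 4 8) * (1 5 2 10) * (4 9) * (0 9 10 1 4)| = 6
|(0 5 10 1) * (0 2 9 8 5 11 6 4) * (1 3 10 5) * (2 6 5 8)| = 14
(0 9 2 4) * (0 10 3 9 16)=(0 16)(2 4 10 3 9)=[16, 1, 4, 9, 10, 5, 6, 7, 8, 2, 3, 11, 12, 13, 14, 15, 0]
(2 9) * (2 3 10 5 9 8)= [0, 1, 8, 10, 4, 9, 6, 7, 2, 3, 5]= (2 8)(3 10 5 9)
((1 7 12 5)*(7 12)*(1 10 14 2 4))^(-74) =(1 10 4 5 2 12 14)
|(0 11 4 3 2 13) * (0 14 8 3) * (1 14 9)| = 21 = |(0 11 4)(1 14 8 3 2 13 9)|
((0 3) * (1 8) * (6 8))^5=((0 3)(1 6 8))^5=(0 3)(1 8 6)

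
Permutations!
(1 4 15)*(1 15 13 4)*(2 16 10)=(2 16 10)(4 13)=[0, 1, 16, 3, 13, 5, 6, 7, 8, 9, 2, 11, 12, 4, 14, 15, 10]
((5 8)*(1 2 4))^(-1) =((1 2 4)(5 8))^(-1) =(1 4 2)(5 8)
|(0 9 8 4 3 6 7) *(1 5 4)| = |(0 9 8 1 5 4 3 6 7)| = 9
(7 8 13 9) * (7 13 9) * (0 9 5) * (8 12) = (0 9 13 7 12 8 5) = [9, 1, 2, 3, 4, 0, 6, 12, 5, 13, 10, 11, 8, 7]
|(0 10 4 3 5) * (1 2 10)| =7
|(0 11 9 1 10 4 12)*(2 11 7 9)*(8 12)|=8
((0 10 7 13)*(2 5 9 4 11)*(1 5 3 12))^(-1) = ((0 10 7 13)(1 5 9 4 11 2 3 12))^(-1) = (0 13 7 10)(1 12 3 2 11 4 9 5)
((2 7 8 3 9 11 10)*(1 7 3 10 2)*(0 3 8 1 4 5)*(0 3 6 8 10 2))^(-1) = (0 11 9 3 5 4 10 2 8 6)(1 7) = ((0 6 8 2 10 4 5 3 9 11)(1 7))^(-1)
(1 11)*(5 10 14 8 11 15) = (1 15 5 10 14 8 11) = [0, 15, 2, 3, 4, 10, 6, 7, 11, 9, 14, 1, 12, 13, 8, 5]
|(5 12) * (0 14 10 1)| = 4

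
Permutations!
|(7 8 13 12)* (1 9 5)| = |(1 9 5)(7 8 13 12)| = 12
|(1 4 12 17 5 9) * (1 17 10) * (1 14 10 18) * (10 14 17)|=4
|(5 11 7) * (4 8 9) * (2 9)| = |(2 9 4 8)(5 11 7)| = 12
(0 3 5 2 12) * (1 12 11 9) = [3, 12, 11, 5, 4, 2, 6, 7, 8, 1, 10, 9, 0] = (0 3 5 2 11 9 1 12)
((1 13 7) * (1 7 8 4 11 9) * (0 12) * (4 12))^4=(0 1)(4 13)(8 11)(9 12)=((0 4 11 9 1 13 8 12))^4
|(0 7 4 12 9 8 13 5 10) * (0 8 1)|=|(0 7 4 12 9 1)(5 10 8 13)|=12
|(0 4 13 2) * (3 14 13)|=|(0 4 3 14 13 2)|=6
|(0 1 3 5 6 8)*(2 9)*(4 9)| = 6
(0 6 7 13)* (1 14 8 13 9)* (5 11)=(0 6 7 9 1 14 8 13)(5 11)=[6, 14, 2, 3, 4, 11, 7, 9, 13, 1, 10, 5, 12, 0, 8]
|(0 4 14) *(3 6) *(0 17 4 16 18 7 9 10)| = 6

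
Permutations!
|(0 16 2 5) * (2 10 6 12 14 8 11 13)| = |(0 16 10 6 12 14 8 11 13 2 5)| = 11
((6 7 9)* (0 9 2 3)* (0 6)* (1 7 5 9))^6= (0 5 3 7)(1 9 6 2)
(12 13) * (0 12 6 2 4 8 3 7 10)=(0 12 13 6 2 4 8 3 7 10)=[12, 1, 4, 7, 8, 5, 2, 10, 3, 9, 0, 11, 13, 6]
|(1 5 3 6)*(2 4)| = |(1 5 3 6)(2 4)| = 4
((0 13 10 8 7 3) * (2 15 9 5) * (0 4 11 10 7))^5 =((0 13 7 3 4 11 10 8)(2 15 9 5))^5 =(0 11 7 8 4 13 10 3)(2 15 9 5)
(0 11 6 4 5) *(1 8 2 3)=(0 11 6 4 5)(1 8 2 3)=[11, 8, 3, 1, 5, 0, 4, 7, 2, 9, 10, 6]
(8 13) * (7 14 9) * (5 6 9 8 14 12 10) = (5 6 9 7 12 10)(8 13 14) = [0, 1, 2, 3, 4, 6, 9, 12, 13, 7, 5, 11, 10, 14, 8]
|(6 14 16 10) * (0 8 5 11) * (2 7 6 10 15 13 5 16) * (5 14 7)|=18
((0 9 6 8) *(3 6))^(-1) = (0 8 6 3 9)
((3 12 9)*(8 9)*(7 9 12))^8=((3 7 9)(8 12))^8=(12)(3 9 7)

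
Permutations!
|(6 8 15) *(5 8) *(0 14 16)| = |(0 14 16)(5 8 15 6)| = 12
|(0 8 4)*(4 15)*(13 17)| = |(0 8 15 4)(13 17)| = 4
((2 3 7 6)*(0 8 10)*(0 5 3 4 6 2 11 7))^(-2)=(0 5 8 3 10)(2 11 4 7 6)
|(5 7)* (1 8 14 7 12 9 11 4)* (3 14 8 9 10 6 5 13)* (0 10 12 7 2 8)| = 20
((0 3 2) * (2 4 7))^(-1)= ((0 3 4 7 2))^(-1)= (0 2 7 4 3)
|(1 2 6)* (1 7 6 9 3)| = |(1 2 9 3)(6 7)| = 4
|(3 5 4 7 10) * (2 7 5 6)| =|(2 7 10 3 6)(4 5)| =10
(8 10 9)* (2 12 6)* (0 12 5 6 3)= (0 12 3)(2 5 6)(8 10 9)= [12, 1, 5, 0, 4, 6, 2, 7, 10, 8, 9, 11, 3]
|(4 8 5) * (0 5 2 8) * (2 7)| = |(0 5 4)(2 8 7)| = 3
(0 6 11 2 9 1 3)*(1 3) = (0 6 11 2 9 3) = [6, 1, 9, 0, 4, 5, 11, 7, 8, 3, 10, 2]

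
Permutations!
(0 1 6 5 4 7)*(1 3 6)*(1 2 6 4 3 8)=(0 8 1 2 6 5 3 4 7)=[8, 2, 6, 4, 7, 3, 5, 0, 1]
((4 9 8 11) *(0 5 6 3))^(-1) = (0 3 6 5)(4 11 8 9)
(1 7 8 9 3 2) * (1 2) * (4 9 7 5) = (1 5 4 9 3)(7 8) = [0, 5, 2, 1, 9, 4, 6, 8, 7, 3]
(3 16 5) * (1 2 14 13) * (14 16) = (1 2 16 5 3 14 13) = [0, 2, 16, 14, 4, 3, 6, 7, 8, 9, 10, 11, 12, 1, 13, 15, 5]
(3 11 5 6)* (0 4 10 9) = [4, 1, 2, 11, 10, 6, 3, 7, 8, 0, 9, 5] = (0 4 10 9)(3 11 5 6)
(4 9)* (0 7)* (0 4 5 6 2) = (0 7 4 9 5 6 2) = [7, 1, 0, 3, 9, 6, 2, 4, 8, 5]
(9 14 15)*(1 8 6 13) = [0, 8, 2, 3, 4, 5, 13, 7, 6, 14, 10, 11, 12, 1, 15, 9] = (1 8 6 13)(9 14 15)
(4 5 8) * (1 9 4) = (1 9 4 5 8) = [0, 9, 2, 3, 5, 8, 6, 7, 1, 4]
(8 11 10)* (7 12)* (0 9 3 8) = (0 9 3 8 11 10)(7 12) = [9, 1, 2, 8, 4, 5, 6, 12, 11, 3, 0, 10, 7]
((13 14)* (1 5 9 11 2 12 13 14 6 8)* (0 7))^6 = (14)(1 13 11)(2 5 6)(8 12 9)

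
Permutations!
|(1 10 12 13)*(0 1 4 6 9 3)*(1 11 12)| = 8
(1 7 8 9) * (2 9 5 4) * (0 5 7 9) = (0 5 4 2)(1 9)(7 8) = [5, 9, 0, 3, 2, 4, 6, 8, 7, 1]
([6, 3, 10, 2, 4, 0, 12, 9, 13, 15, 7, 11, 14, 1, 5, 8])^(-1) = [5, 13, 3, 1, 4, 14, 0, 10, 15, 7, 2, 11, 6, 8, 12, 9]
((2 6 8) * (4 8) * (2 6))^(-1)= ((4 8 6))^(-1)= (4 6 8)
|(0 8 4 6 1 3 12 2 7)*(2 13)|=|(0 8 4 6 1 3 12 13 2 7)|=10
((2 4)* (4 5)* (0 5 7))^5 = (7)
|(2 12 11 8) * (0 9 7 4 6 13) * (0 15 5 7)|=12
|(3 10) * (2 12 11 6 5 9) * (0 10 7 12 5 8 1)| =9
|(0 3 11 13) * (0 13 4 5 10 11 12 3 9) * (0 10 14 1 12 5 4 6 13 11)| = 15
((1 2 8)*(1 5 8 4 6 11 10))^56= ((1 2 4 6 11 10)(5 8))^56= (1 4 11)(2 6 10)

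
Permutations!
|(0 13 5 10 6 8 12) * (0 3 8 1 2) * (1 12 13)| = |(0 1 2)(3 8 13 5 10 6 12)| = 21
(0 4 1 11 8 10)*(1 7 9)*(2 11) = (0 4 7 9 1 2 11 8 10) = [4, 2, 11, 3, 7, 5, 6, 9, 10, 1, 0, 8]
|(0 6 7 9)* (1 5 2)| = |(0 6 7 9)(1 5 2)| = 12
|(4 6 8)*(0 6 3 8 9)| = |(0 6 9)(3 8 4)| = 3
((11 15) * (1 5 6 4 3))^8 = ((1 5 6 4 3)(11 15))^8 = (15)(1 4 5 3 6)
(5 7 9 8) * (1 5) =(1 5 7 9 8) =[0, 5, 2, 3, 4, 7, 6, 9, 1, 8]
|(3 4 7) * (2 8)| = 6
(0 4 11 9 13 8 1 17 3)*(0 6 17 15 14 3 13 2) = [4, 15, 0, 6, 11, 5, 17, 7, 1, 2, 10, 9, 12, 8, 3, 14, 16, 13] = (0 4 11 9 2)(1 15 14 3 6 17 13 8)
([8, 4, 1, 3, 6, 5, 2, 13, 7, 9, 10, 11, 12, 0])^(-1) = (0 13 7 8)(1 2 6 4)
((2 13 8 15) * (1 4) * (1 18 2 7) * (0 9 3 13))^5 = (0 15 2 8 18 13 4 3 1 9 7)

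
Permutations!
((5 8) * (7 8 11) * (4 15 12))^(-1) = (4 12 15)(5 8 7 11)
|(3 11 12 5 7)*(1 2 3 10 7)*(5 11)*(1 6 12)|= 14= |(1 2 3 5 6 12 11)(7 10)|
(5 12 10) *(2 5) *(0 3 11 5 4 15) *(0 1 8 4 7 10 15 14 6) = [3, 8, 7, 11, 14, 12, 0, 10, 4, 9, 2, 5, 15, 13, 6, 1] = (0 3 11 5 12 15 1 8 4 14 6)(2 7 10)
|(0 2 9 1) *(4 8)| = 4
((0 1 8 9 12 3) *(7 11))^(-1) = ((0 1 8 9 12 3)(7 11))^(-1) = (0 3 12 9 8 1)(7 11)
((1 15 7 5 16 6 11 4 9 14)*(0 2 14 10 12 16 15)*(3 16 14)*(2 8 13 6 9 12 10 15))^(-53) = (0 8 13 6 11 4 12 14 1)(2 9 5 16 7 3 15)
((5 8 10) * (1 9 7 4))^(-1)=((1 9 7 4)(5 8 10))^(-1)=(1 4 7 9)(5 10 8)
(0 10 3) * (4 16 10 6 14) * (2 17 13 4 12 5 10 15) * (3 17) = (0 6 14 12 5 10 17 13 4 16 15 2 3) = [6, 1, 3, 0, 16, 10, 14, 7, 8, 9, 17, 11, 5, 4, 12, 2, 15, 13]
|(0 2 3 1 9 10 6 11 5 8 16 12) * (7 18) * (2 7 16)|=|(0 7 18 16 12)(1 9 10 6 11 5 8 2 3)|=45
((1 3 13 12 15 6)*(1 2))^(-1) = ((1 3 13 12 15 6 2))^(-1) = (1 2 6 15 12 13 3)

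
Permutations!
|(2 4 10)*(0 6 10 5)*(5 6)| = 4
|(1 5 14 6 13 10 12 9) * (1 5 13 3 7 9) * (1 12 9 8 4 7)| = |(1 13 10 9 5 14 6 3)(4 7 8)| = 24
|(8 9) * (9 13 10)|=4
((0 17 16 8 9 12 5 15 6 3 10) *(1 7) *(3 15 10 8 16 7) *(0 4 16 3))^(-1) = ((0 17 7 1)(3 8 9 12 5 10 4 16)(6 15))^(-1) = (0 1 7 17)(3 16 4 10 5 12 9 8)(6 15)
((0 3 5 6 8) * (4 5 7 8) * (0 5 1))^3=(0 8 4 3 5 1 7 6)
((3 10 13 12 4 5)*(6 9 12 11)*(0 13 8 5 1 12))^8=(0 6 13 9 11)(1 4 12)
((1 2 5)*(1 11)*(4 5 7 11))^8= (11)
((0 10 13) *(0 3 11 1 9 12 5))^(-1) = ((0 10 13 3 11 1 9 12 5))^(-1) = (0 5 12 9 1 11 3 13 10)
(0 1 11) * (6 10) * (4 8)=(0 1 11)(4 8)(6 10)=[1, 11, 2, 3, 8, 5, 10, 7, 4, 9, 6, 0]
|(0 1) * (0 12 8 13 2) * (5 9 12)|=|(0 1 5 9 12 8 13 2)|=8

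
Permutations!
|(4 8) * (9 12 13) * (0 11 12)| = |(0 11 12 13 9)(4 8)| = 10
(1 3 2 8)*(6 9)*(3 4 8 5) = (1 4 8)(2 5 3)(6 9) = [0, 4, 5, 2, 8, 3, 9, 7, 1, 6]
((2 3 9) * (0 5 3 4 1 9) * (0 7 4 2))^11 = ((0 5 3 7 4 1 9))^11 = (0 4 5 1 3 9 7)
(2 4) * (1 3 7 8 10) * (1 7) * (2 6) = (1 3)(2 4 6)(7 8 10) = [0, 3, 4, 1, 6, 5, 2, 8, 10, 9, 7]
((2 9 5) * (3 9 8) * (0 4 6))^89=(0 6 4)(2 5 9 3 8)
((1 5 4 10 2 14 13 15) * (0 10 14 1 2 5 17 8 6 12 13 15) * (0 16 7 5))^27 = ((0 10)(1 17 8 6 12 13 16 7 5 4 14 15 2))^27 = (0 10)(1 17 8 6 12 13 16 7 5 4 14 15 2)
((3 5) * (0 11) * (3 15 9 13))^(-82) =(3 9 5 13 15) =((0 11)(3 5 15 9 13))^(-82)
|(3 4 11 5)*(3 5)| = 3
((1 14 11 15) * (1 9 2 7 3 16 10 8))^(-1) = (1 8 10 16 3 7 2 9 15 11 14)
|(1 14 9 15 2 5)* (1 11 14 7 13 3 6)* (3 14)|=11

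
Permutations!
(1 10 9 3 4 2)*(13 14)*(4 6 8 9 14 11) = (1 10 14 13 11 4 2)(3 6 8 9) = [0, 10, 1, 6, 2, 5, 8, 7, 9, 3, 14, 4, 12, 11, 13]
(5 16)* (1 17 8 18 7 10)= [0, 17, 2, 3, 4, 16, 6, 10, 18, 9, 1, 11, 12, 13, 14, 15, 5, 8, 7]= (1 17 8 18 7 10)(5 16)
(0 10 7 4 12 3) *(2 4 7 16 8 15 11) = (0 10 16 8 15 11 2 4 12 3) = [10, 1, 4, 0, 12, 5, 6, 7, 15, 9, 16, 2, 3, 13, 14, 11, 8]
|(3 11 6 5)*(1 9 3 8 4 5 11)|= |(1 9 3)(4 5 8)(6 11)|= 6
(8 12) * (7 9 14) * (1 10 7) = (1 10 7 9 14)(8 12) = [0, 10, 2, 3, 4, 5, 6, 9, 12, 14, 7, 11, 8, 13, 1]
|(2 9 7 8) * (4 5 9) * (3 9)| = |(2 4 5 3 9 7 8)| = 7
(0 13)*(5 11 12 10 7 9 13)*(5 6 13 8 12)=[6, 1, 2, 3, 4, 11, 13, 9, 12, 8, 7, 5, 10, 0]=(0 6 13)(5 11)(7 9 8 12 10)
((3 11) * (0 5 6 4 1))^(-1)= (0 1 4 6 5)(3 11)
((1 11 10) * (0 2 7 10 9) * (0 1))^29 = (0 2 7 10)(1 9 11)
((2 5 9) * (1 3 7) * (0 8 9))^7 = (0 9 5 8 2)(1 3 7)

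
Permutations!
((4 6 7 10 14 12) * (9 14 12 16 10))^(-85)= (4 9 10 6 14 12 7 16)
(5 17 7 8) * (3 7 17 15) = (17)(3 7 8 5 15) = [0, 1, 2, 7, 4, 15, 6, 8, 5, 9, 10, 11, 12, 13, 14, 3, 16, 17]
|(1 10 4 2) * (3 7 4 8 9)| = 8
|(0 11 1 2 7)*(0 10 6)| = 7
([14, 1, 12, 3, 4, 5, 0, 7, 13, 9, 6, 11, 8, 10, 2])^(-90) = [10, 1, 0, 3, 4, 5, 13, 7, 2, 9, 8, 11, 14, 12, 6]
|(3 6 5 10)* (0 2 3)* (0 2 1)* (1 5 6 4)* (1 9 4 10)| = 6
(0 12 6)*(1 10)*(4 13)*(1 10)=[12, 1, 2, 3, 13, 5, 0, 7, 8, 9, 10, 11, 6, 4]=(0 12 6)(4 13)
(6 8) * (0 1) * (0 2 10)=[1, 2, 10, 3, 4, 5, 8, 7, 6, 9, 0]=(0 1 2 10)(6 8)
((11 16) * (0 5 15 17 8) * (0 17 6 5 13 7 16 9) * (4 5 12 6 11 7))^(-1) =(0 9 11 15 5 4 13)(6 12)(7 16)(8 17)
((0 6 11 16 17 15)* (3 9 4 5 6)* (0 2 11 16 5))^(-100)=((0 3 9 4)(2 11 5 6 16 17 15))^(-100)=(2 17 6 11 15 16 5)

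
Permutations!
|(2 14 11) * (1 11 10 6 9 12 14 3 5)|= 5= |(1 11 2 3 5)(6 9 12 14 10)|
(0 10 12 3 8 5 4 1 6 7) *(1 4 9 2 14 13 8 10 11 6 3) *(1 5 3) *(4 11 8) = (0 8 3 10 12 5 9 2 14 13 4 11 6 7) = [8, 1, 14, 10, 11, 9, 7, 0, 3, 2, 12, 6, 5, 4, 13]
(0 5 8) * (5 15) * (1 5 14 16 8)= (0 15 14 16 8)(1 5)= [15, 5, 2, 3, 4, 1, 6, 7, 0, 9, 10, 11, 12, 13, 16, 14, 8]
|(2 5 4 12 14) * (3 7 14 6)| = |(2 5 4 12 6 3 7 14)| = 8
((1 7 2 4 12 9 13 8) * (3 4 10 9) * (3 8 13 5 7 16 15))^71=(1 16 15 3 4 12 8)(2 10 9 5 7)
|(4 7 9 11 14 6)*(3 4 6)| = |(3 4 7 9 11 14)| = 6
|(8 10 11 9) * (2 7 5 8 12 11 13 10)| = |(2 7 5 8)(9 12 11)(10 13)| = 12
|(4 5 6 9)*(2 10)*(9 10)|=|(2 9 4 5 6 10)|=6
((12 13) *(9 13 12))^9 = ((9 13))^9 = (9 13)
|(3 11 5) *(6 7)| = 6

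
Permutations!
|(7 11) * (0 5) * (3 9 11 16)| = 10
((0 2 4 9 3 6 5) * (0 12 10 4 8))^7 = ((0 2 8)(3 6 5 12 10 4 9))^7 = (12)(0 2 8)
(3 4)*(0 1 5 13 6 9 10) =(0 1 5 13 6 9 10)(3 4) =[1, 5, 2, 4, 3, 13, 9, 7, 8, 10, 0, 11, 12, 6]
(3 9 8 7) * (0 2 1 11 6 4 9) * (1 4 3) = (0 2 4 9 8 7 1 11 6 3) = [2, 11, 4, 0, 9, 5, 3, 1, 7, 8, 10, 6]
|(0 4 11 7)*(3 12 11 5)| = 7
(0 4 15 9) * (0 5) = (0 4 15 9 5) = [4, 1, 2, 3, 15, 0, 6, 7, 8, 5, 10, 11, 12, 13, 14, 9]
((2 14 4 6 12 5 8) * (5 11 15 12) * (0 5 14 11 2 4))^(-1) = ((0 5 8 4 6 14)(2 11 15 12))^(-1) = (0 14 6 4 8 5)(2 12 15 11)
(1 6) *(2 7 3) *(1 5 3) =(1 6 5 3 2 7) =[0, 6, 7, 2, 4, 3, 5, 1]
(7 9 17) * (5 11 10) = (5 11 10)(7 9 17) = [0, 1, 2, 3, 4, 11, 6, 9, 8, 17, 5, 10, 12, 13, 14, 15, 16, 7]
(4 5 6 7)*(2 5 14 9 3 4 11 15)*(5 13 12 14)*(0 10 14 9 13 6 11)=[10, 1, 6, 4, 5, 11, 7, 0, 8, 3, 14, 15, 9, 12, 13, 2]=(0 10 14 13 12 9 3 4 5 11 15 2 6 7)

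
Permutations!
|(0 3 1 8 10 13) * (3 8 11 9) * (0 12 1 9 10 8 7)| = 10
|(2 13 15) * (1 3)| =|(1 3)(2 13 15)| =6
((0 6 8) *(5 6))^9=(0 5 6 8)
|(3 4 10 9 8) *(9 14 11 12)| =8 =|(3 4 10 14 11 12 9 8)|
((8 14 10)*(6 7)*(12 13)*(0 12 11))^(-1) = ((0 12 13 11)(6 7)(8 14 10))^(-1) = (0 11 13 12)(6 7)(8 10 14)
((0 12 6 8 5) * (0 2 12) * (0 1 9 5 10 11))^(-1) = (0 11 10 8 6 12 2 5 9 1)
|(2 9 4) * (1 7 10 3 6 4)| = 8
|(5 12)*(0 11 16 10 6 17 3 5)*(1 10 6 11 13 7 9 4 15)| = |(0 13 7 9 4 15 1 10 11 16 6 17 3 5 12)| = 15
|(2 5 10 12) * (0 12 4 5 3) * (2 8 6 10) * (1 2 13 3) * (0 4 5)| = 18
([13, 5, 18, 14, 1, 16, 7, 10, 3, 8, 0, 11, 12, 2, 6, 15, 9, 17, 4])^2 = (0 2 4 5 9 3 6 10 13 18 1 16 8 14 7)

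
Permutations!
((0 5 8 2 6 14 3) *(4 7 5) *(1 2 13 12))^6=((0 4 7 5 8 13 12 1 2 6 14 3))^6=(0 12)(1 4)(2 7)(3 13)(5 6)(8 14)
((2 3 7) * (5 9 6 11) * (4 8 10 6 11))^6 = ((2 3 7)(4 8 10 6)(5 9 11))^6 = (11)(4 10)(6 8)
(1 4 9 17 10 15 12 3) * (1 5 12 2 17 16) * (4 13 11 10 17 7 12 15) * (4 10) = [0, 13, 7, 5, 9, 15, 6, 12, 8, 16, 10, 4, 3, 11, 14, 2, 1, 17] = (17)(1 13 11 4 9 16)(2 7 12 3 5 15)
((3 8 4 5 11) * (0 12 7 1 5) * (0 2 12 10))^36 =(12)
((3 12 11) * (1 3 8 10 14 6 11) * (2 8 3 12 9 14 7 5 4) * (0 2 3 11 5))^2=(0 8 7 2 10)(3 14 5)(4 9 6)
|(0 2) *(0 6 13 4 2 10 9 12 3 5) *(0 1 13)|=|(0 10 9 12 3 5 1 13 4 2 6)|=11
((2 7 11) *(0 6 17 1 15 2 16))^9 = ((0 6 17 1 15 2 7 11 16))^9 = (17)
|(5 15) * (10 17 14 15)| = 5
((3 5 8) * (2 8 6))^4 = ((2 8 3 5 6))^4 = (2 6 5 3 8)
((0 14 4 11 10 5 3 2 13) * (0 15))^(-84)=((0 14 4 11 10 5 3 2 13 15))^(-84)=(0 3 4 13 10)(2 11 15 5 14)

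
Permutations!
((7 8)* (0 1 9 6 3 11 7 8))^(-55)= (0 1 9 6 3 11 7)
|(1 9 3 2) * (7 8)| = 4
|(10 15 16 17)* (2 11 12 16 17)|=12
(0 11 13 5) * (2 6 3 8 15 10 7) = [11, 1, 6, 8, 4, 0, 3, 2, 15, 9, 7, 13, 12, 5, 14, 10] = (0 11 13 5)(2 6 3 8 15 10 7)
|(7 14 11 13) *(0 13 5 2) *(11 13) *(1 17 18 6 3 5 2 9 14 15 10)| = 12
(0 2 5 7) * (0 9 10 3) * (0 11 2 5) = (0 5 7 9 10 3 11 2) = [5, 1, 0, 11, 4, 7, 6, 9, 8, 10, 3, 2]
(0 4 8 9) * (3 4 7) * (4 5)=(0 7 3 5 4 8 9)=[7, 1, 2, 5, 8, 4, 6, 3, 9, 0]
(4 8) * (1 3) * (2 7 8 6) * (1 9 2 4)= (1 3 9 2 7 8)(4 6)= [0, 3, 7, 9, 6, 5, 4, 8, 1, 2]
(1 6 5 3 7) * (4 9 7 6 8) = (1 8 4 9 7)(3 6 5) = [0, 8, 2, 6, 9, 3, 5, 1, 4, 7]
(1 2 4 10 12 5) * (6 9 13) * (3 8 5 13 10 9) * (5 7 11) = (1 2 4 9 10 12 13 6 3 8 7 11 5) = [0, 2, 4, 8, 9, 1, 3, 11, 7, 10, 12, 5, 13, 6]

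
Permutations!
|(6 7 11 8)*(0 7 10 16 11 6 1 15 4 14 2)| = 12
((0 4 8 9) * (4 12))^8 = ((0 12 4 8 9))^8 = (0 8 12 9 4)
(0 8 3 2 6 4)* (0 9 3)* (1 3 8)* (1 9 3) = (0 9 8)(2 6 4 3) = [9, 1, 6, 2, 3, 5, 4, 7, 0, 8]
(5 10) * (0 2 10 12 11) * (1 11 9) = (0 2 10 5 12 9 1 11) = [2, 11, 10, 3, 4, 12, 6, 7, 8, 1, 5, 0, 9]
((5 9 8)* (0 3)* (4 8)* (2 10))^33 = ((0 3)(2 10)(4 8 5 9))^33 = (0 3)(2 10)(4 8 5 9)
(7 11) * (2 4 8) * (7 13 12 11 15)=[0, 1, 4, 3, 8, 5, 6, 15, 2, 9, 10, 13, 11, 12, 14, 7]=(2 4 8)(7 15)(11 13 12)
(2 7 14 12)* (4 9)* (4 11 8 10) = (2 7 14 12)(4 9 11 8 10) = [0, 1, 7, 3, 9, 5, 6, 14, 10, 11, 4, 8, 2, 13, 12]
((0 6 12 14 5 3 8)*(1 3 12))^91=((0 6 1 3 8)(5 12 14))^91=(0 6 1 3 8)(5 12 14)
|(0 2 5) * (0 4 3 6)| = 6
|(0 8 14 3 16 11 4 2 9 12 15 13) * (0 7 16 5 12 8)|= |(2 9 8 14 3 5 12 15 13 7 16 11 4)|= 13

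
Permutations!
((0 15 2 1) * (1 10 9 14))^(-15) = (0 1 14 9 10 2 15)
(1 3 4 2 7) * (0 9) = (0 9)(1 3 4 2 7) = [9, 3, 7, 4, 2, 5, 6, 1, 8, 0]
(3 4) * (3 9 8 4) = [0, 1, 2, 3, 9, 5, 6, 7, 4, 8] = (4 9 8)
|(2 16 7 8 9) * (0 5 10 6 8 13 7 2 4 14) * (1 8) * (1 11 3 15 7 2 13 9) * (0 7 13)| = |(0 5 10 6 11 3 15 13 2 16)(1 8)(4 14 7 9)| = 20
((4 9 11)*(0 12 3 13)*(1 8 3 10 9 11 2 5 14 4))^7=((0 12 10 9 2 5 14 4 11 1 8 3 13))^7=(0 4 12 11 10 1 9 8 2 3 5 13 14)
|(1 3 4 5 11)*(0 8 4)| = 7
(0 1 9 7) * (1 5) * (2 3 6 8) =(0 5 1 9 7)(2 3 6 8) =[5, 9, 3, 6, 4, 1, 8, 0, 2, 7]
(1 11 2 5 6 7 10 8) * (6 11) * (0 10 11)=[10, 6, 5, 3, 4, 0, 7, 11, 1, 9, 8, 2]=(0 10 8 1 6 7 11 2 5)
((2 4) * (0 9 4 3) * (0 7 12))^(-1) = (0 12 7 3 2 4 9)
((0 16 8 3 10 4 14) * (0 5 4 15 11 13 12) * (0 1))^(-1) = (0 1 12 13 11 15 10 3 8 16)(4 5 14)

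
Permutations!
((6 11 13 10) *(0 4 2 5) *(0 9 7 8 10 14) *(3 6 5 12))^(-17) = (0 4 2 12 3 6 11 13 14)(5 8 9 10 7)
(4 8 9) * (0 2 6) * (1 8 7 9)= (0 2 6)(1 8)(4 7 9)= [2, 8, 6, 3, 7, 5, 0, 9, 1, 4]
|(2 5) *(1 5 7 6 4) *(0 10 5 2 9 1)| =9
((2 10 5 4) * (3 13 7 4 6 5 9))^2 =((2 10 9 3 13 7 4)(5 6))^2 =(2 9 13 4 10 3 7)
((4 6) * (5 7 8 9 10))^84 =(5 10 9 8 7)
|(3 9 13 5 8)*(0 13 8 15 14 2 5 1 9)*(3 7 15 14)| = |(0 13 1 9 8 7 15 3)(2 5 14)| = 24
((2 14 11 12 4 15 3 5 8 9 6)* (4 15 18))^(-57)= (2 12 5 6 11 3 9 14 15 8)(4 18)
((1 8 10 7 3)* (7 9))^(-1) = (1 3 7 9 10 8) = ((1 8 10 9 7 3))^(-1)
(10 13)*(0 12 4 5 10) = (0 12 4 5 10 13) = [12, 1, 2, 3, 5, 10, 6, 7, 8, 9, 13, 11, 4, 0]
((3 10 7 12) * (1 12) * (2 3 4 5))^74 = (1 4 2 10)(3 7 12 5)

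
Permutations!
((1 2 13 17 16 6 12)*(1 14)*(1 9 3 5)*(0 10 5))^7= (0 16 10 6 5 12 1 14 2 9 13 3 17)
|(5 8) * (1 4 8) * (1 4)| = 3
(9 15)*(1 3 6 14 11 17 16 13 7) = [0, 3, 2, 6, 4, 5, 14, 1, 8, 15, 10, 17, 12, 7, 11, 9, 13, 16] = (1 3 6 14 11 17 16 13 7)(9 15)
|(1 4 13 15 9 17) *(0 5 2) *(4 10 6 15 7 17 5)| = |(0 4 13 7 17 1 10 6 15 9 5 2)| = 12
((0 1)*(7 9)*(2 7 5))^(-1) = (0 1)(2 5 9 7)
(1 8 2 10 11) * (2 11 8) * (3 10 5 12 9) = (1 2 5 12 9 3 10 8 11) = [0, 2, 5, 10, 4, 12, 6, 7, 11, 3, 8, 1, 9]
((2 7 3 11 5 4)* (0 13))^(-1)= ((0 13)(2 7 3 11 5 4))^(-1)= (0 13)(2 4 5 11 3 7)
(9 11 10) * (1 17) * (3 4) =(1 17)(3 4)(9 11 10) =[0, 17, 2, 4, 3, 5, 6, 7, 8, 11, 9, 10, 12, 13, 14, 15, 16, 1]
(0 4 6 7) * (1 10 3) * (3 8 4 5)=(0 5 3 1 10 8 4 6 7)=[5, 10, 2, 1, 6, 3, 7, 0, 4, 9, 8]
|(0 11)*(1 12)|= |(0 11)(1 12)|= 2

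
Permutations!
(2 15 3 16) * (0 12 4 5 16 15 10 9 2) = (0 12 4 5 16)(2 10 9)(3 15) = [12, 1, 10, 15, 5, 16, 6, 7, 8, 2, 9, 11, 4, 13, 14, 3, 0]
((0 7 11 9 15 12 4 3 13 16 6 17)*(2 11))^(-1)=((0 7 2 11 9 15 12 4 3 13 16 6 17))^(-1)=(0 17 6 16 13 3 4 12 15 9 11 2 7)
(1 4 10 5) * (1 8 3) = (1 4 10 5 8 3) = [0, 4, 2, 1, 10, 8, 6, 7, 3, 9, 5]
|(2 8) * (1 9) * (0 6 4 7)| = |(0 6 4 7)(1 9)(2 8)| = 4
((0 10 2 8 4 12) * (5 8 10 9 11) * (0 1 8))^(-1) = (0 5 11 9)(1 12 4 8)(2 10)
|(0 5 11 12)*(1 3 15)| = |(0 5 11 12)(1 3 15)| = 12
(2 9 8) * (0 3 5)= (0 3 5)(2 9 8)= [3, 1, 9, 5, 4, 0, 6, 7, 2, 8]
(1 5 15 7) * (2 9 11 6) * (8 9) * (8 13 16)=(1 5 15 7)(2 13 16 8 9 11 6)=[0, 5, 13, 3, 4, 15, 2, 1, 9, 11, 10, 6, 12, 16, 14, 7, 8]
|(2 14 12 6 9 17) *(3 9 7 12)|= 15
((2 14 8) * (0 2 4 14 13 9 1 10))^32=((0 2 13 9 1 10)(4 14 8))^32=(0 13 1)(2 9 10)(4 8 14)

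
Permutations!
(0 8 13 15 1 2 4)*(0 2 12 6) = [8, 12, 4, 3, 2, 5, 0, 7, 13, 9, 10, 11, 6, 15, 14, 1] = (0 8 13 15 1 12 6)(2 4)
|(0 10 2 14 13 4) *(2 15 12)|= 8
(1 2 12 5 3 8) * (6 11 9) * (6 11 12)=(1 2 6 12 5 3 8)(9 11)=[0, 2, 6, 8, 4, 3, 12, 7, 1, 11, 10, 9, 5]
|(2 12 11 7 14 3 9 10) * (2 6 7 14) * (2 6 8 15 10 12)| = |(3 9 12 11 14)(6 7)(8 15 10)| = 30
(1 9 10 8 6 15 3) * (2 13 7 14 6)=(1 9 10 8 2 13 7 14 6 15 3)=[0, 9, 13, 1, 4, 5, 15, 14, 2, 10, 8, 11, 12, 7, 6, 3]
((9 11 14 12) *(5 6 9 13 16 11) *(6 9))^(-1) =(5 9)(11 16 13 12 14)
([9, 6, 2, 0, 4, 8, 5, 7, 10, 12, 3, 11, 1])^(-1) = [3, 12, 2, 10, 4, 6, 1, 7, 5, 0, 8, 11, 9]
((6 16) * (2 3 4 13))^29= ((2 3 4 13)(6 16))^29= (2 3 4 13)(6 16)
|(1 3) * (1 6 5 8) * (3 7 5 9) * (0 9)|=|(0 9 3 6)(1 7 5 8)|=4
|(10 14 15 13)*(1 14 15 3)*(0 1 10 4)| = |(0 1 14 3 10 15 13 4)| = 8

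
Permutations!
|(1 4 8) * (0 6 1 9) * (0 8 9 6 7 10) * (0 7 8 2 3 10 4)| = 12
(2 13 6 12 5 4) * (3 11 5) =(2 13 6 12 3 11 5 4) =[0, 1, 13, 11, 2, 4, 12, 7, 8, 9, 10, 5, 3, 6]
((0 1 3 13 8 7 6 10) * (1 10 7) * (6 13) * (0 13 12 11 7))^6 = (0 6 3 1 8 13 10)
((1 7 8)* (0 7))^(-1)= (0 1 8 7)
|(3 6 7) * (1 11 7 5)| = 6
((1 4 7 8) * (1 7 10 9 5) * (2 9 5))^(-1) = ((1 4 10 5)(2 9)(7 8))^(-1) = (1 5 10 4)(2 9)(7 8)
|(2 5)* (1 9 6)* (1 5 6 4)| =3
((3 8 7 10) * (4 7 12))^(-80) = (3 7 12)(4 8 10)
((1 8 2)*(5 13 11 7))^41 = ((1 8 2)(5 13 11 7))^41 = (1 2 8)(5 13 11 7)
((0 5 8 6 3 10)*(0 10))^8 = ((10)(0 5 8 6 3))^8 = (10)(0 6 5 3 8)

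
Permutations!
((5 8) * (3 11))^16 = ((3 11)(5 8))^16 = (11)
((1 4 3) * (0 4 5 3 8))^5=((0 4 8)(1 5 3))^5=(0 8 4)(1 3 5)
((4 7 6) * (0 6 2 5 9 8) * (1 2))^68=(0 2 6 5 4 9 7 8 1)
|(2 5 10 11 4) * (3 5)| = |(2 3 5 10 11 4)| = 6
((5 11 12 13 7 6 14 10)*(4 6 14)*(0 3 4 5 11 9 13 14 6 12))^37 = (0 4 14 11 3 12 10)(5 13 6 9 7)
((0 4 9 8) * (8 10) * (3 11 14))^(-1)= ((0 4 9 10 8)(3 11 14))^(-1)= (0 8 10 9 4)(3 14 11)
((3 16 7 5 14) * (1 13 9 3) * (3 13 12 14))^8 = ((1 12 14)(3 16 7 5)(9 13))^8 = (16)(1 14 12)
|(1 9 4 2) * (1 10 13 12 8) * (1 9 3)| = 14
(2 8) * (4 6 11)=(2 8)(4 6 11)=[0, 1, 8, 3, 6, 5, 11, 7, 2, 9, 10, 4]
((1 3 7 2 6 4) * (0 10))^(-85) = ((0 10)(1 3 7 2 6 4))^(-85) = (0 10)(1 4 6 2 7 3)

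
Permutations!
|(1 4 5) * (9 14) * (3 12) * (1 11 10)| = |(1 4 5 11 10)(3 12)(9 14)| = 10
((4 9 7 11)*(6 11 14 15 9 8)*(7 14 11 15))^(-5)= ((4 8 6 15 9 14 7 11))^(-5)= (4 15 7 8 9 11 6 14)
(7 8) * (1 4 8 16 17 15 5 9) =[0, 4, 2, 3, 8, 9, 6, 16, 7, 1, 10, 11, 12, 13, 14, 5, 17, 15] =(1 4 8 7 16 17 15 5 9)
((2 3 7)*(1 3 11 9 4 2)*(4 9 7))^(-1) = ((1 3 4 2 11 7))^(-1) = (1 7 11 2 4 3)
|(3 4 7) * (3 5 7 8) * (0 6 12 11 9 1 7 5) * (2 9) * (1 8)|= 11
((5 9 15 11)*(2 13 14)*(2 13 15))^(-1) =(2 9 5 11 15)(13 14)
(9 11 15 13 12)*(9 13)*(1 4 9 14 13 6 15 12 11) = [0, 4, 2, 3, 9, 5, 15, 7, 8, 1, 10, 12, 6, 11, 13, 14] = (1 4 9)(6 15 14 13 11 12)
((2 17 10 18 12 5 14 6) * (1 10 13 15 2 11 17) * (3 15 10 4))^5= (5 13 14 10 6 18 11 12 17)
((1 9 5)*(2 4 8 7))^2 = (1 5 9)(2 8)(4 7)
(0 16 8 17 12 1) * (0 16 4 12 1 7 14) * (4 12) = (0 12 7 14)(1 16 8 17) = [12, 16, 2, 3, 4, 5, 6, 14, 17, 9, 10, 11, 7, 13, 0, 15, 8, 1]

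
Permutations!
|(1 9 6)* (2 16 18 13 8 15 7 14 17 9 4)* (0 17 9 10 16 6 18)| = 28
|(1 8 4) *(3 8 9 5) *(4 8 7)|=6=|(1 9 5 3 7 4)|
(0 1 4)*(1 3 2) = (0 3 2 1 4) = [3, 4, 1, 2, 0]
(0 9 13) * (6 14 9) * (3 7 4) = (0 6 14 9 13)(3 7 4) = [6, 1, 2, 7, 3, 5, 14, 4, 8, 13, 10, 11, 12, 0, 9]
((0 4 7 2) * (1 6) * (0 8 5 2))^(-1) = ((0 4 7)(1 6)(2 8 5))^(-1) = (0 7 4)(1 6)(2 5 8)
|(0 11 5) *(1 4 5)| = 5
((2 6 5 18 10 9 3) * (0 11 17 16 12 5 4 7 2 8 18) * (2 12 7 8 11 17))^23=(0 5 12 7 16 17)(2 10 6 9 4 3 8 11 18)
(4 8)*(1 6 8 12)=[0, 6, 2, 3, 12, 5, 8, 7, 4, 9, 10, 11, 1]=(1 6 8 4 12)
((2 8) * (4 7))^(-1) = (2 8)(4 7)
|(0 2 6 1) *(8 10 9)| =12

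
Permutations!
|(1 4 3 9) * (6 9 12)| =|(1 4 3 12 6 9)| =6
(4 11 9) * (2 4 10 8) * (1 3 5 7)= (1 3 5 7)(2 4 11 9 10 8)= [0, 3, 4, 5, 11, 7, 6, 1, 2, 10, 8, 9]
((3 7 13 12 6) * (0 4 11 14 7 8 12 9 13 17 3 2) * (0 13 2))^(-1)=(0 6 12 8 3 17 7 14 11 4)(2 9 13)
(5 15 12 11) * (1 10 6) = (1 10 6)(5 15 12 11) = [0, 10, 2, 3, 4, 15, 1, 7, 8, 9, 6, 5, 11, 13, 14, 12]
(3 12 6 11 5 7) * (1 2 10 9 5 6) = (1 2 10 9 5 7 3 12)(6 11) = [0, 2, 10, 12, 4, 7, 11, 3, 8, 5, 9, 6, 1]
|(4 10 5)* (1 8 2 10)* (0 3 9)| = 6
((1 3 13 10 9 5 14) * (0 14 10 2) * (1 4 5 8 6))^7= ((0 14 4 5 10 9 8 6 1 3 13 2))^7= (0 6 4 3 10 2 8 14 1 5 13 9)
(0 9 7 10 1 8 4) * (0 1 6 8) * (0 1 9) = (4 9 7 10 6 8) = [0, 1, 2, 3, 9, 5, 8, 10, 4, 7, 6]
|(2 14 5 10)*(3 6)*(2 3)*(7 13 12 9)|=12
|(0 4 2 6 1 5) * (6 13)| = 7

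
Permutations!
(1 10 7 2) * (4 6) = [0, 10, 1, 3, 6, 5, 4, 2, 8, 9, 7] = (1 10 7 2)(4 6)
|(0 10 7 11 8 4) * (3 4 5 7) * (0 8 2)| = |(0 10 3 4 8 5 7 11 2)| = 9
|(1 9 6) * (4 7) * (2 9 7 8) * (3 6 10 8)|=|(1 7 4 3 6)(2 9 10 8)|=20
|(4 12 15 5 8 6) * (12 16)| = 7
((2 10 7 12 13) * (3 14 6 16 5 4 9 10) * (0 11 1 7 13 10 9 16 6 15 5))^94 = (0 15 13 1 4 3 12)(2 7 16 14 10 11 5)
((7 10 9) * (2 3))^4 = (7 10 9)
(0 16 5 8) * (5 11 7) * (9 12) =(0 16 11 7 5 8)(9 12) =[16, 1, 2, 3, 4, 8, 6, 5, 0, 12, 10, 7, 9, 13, 14, 15, 11]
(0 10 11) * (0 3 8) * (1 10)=(0 1 10 11 3 8)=[1, 10, 2, 8, 4, 5, 6, 7, 0, 9, 11, 3]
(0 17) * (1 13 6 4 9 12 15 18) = (0 17)(1 13 6 4 9 12 15 18) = [17, 13, 2, 3, 9, 5, 4, 7, 8, 12, 10, 11, 15, 6, 14, 18, 16, 0, 1]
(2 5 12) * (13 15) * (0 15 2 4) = [15, 1, 5, 3, 0, 12, 6, 7, 8, 9, 10, 11, 4, 2, 14, 13] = (0 15 13 2 5 12 4)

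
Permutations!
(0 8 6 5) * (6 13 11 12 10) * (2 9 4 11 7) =(0 8 13 7 2 9 4 11 12 10 6 5) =[8, 1, 9, 3, 11, 0, 5, 2, 13, 4, 6, 12, 10, 7]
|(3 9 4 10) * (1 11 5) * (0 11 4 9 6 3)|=|(0 11 5 1 4 10)(3 6)|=6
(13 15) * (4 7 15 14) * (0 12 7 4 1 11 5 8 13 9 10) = (0 12 7 15 9 10)(1 11 5 8 13 14) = [12, 11, 2, 3, 4, 8, 6, 15, 13, 10, 0, 5, 7, 14, 1, 9]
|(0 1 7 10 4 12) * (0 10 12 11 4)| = |(0 1 7 12 10)(4 11)| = 10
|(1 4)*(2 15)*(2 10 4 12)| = 6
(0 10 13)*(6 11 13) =(0 10 6 11 13) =[10, 1, 2, 3, 4, 5, 11, 7, 8, 9, 6, 13, 12, 0]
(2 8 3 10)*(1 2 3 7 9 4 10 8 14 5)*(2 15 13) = (1 15 13 2 14 5)(3 8 7 9 4 10) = [0, 15, 14, 8, 10, 1, 6, 9, 7, 4, 3, 11, 12, 2, 5, 13]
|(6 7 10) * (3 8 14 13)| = 12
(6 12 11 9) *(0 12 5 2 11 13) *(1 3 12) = [1, 3, 11, 12, 4, 2, 5, 7, 8, 6, 10, 9, 13, 0] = (0 1 3 12 13)(2 11 9 6 5)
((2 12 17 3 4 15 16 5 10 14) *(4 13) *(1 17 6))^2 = (1 3 4 16 10 2 6 17 13 15 5 14 12)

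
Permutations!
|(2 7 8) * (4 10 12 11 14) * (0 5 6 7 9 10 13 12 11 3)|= |(0 5 6 7 8 2 9 10 11 14 4 13 12 3)|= 14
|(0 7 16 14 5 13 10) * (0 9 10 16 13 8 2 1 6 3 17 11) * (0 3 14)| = 12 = |(0 7 13 16)(1 6 14 5 8 2)(3 17 11)(9 10)|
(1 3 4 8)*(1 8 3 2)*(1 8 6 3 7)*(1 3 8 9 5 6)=[0, 2, 9, 4, 7, 6, 8, 3, 1, 5]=(1 2 9 5 6 8)(3 4 7)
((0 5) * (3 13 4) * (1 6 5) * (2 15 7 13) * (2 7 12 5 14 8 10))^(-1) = (0 5 12 15 2 10 8 14 6 1)(3 4 13 7)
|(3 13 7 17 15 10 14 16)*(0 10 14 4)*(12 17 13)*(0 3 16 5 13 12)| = 28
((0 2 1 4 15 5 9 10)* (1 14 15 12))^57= (0 2 14 15 5 9 10)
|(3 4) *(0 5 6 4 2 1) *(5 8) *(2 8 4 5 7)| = 14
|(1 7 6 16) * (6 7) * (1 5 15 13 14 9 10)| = 9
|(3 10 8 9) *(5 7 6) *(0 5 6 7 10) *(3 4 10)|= 12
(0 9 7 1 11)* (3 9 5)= (0 5 3 9 7 1 11)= [5, 11, 2, 9, 4, 3, 6, 1, 8, 7, 10, 0]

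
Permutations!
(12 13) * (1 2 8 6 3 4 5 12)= [0, 2, 8, 4, 5, 12, 3, 7, 6, 9, 10, 11, 13, 1]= (1 2 8 6 3 4 5 12 13)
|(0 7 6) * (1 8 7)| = |(0 1 8 7 6)| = 5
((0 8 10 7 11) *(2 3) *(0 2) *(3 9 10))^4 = (0 8 3)(2 11 7 10 9) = ((0 8 3)(2 9 10 7 11))^4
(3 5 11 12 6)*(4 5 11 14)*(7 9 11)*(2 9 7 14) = (2 9 11 12 6 3 14 4 5) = [0, 1, 9, 14, 5, 2, 3, 7, 8, 11, 10, 12, 6, 13, 4]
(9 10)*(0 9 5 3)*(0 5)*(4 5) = [9, 1, 2, 4, 5, 3, 6, 7, 8, 10, 0] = (0 9 10)(3 4 5)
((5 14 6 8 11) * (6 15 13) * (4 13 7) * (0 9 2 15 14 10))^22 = ((0 9 2 15 7 4 13 6 8 11 5 10))^22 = (0 5 8 13 7 2)(4 15 9 10 11 6)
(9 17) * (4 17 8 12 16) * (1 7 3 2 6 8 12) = (1 7 3 2 6 8)(4 17 9 12 16) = [0, 7, 6, 2, 17, 5, 8, 3, 1, 12, 10, 11, 16, 13, 14, 15, 4, 9]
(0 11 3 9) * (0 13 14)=(0 11 3 9 13 14)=[11, 1, 2, 9, 4, 5, 6, 7, 8, 13, 10, 3, 12, 14, 0]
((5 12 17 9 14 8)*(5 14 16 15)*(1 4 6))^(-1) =((1 4 6)(5 12 17 9 16 15)(8 14))^(-1) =(1 6 4)(5 15 16 9 17 12)(8 14)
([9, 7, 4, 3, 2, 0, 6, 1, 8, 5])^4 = (0 9 5)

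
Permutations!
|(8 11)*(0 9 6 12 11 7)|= |(0 9 6 12 11 8 7)|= 7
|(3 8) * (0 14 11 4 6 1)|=6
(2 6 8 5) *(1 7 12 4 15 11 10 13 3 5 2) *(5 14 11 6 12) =(1 7 5)(2 12 4 15 6 8)(3 14 11 10 13) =[0, 7, 12, 14, 15, 1, 8, 5, 2, 9, 13, 10, 4, 3, 11, 6]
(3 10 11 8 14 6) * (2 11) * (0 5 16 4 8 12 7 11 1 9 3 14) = [5, 9, 1, 10, 8, 16, 14, 11, 0, 3, 2, 12, 7, 13, 6, 15, 4] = (0 5 16 4 8)(1 9 3 10 2)(6 14)(7 11 12)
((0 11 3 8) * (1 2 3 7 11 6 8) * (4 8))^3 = (0 8 4 6)(7 11) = ((0 6 4 8)(1 2 3)(7 11))^3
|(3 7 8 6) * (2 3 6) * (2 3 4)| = |(2 4)(3 7 8)| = 6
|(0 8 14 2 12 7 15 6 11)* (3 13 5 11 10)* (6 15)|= 12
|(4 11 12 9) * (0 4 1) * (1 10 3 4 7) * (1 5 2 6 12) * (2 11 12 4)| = 35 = |(0 7 5 11 1)(2 6 4 12 9 10 3)|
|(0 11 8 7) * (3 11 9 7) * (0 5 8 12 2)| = 9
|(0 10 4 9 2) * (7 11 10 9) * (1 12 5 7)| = 21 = |(0 9 2)(1 12 5 7 11 10 4)|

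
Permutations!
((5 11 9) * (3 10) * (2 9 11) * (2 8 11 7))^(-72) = (11)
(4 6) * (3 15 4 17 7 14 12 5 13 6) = (3 15 4)(5 13 6 17 7 14 12) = [0, 1, 2, 15, 3, 13, 17, 14, 8, 9, 10, 11, 5, 6, 12, 4, 16, 7]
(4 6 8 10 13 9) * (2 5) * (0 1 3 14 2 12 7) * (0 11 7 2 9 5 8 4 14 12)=(0 1 3 12 2 8 10 13 5)(4 6)(7 11)(9 14)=[1, 3, 8, 12, 6, 0, 4, 11, 10, 14, 13, 7, 2, 5, 9]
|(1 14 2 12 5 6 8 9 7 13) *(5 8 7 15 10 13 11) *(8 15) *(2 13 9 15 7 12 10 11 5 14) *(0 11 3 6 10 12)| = 15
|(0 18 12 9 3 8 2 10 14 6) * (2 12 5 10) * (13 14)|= 28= |(0 18 5 10 13 14 6)(3 8 12 9)|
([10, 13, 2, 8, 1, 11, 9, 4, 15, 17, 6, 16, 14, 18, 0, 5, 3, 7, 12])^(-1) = (0 14 12 18 13 1 4 7 17 9 6 10)(3 16 11 5 15 8)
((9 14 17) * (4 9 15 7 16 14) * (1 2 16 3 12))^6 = (1 7 14)(2 3 17)(12 15 16)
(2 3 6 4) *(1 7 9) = (1 7 9)(2 3 6 4) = [0, 7, 3, 6, 2, 5, 4, 9, 8, 1]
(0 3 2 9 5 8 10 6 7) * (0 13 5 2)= (0 3)(2 9)(5 8 10 6 7 13)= [3, 1, 9, 0, 4, 8, 7, 13, 10, 2, 6, 11, 12, 5]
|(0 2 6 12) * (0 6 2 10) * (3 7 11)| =6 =|(0 10)(3 7 11)(6 12)|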